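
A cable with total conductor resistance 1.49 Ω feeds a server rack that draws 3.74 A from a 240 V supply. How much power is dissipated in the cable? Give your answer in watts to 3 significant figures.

The cable is a series resistance carrying the load current; its dissipation is I²R_line.
The cable carries the full 3.74 A.
P_line = I² R_line = (3.740)² × 1.49 = 20.84 W

20.8 W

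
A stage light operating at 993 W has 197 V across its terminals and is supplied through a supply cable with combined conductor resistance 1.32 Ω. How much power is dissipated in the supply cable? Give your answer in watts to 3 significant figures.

33.5 W

The supply cable is a series resistance carrying the load current; its dissipation is I²R_line.
I = P / V = 993 / 197 = 5.041 A through the supply cable.
P_line = I² R_line = (5.041)² × 1.32 = 33.54 W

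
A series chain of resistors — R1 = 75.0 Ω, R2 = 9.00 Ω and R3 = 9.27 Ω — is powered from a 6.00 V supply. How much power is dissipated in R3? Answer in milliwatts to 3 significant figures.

Since the resistors are in series they all carry the loop current I = V/R_total; the power in any one is I²R.
R_total = 75.0 + 9.00 + 9.27 = 93.27 Ω
I = V / R_total = 6.00 / 93.27 = 0.06433 A
P_R3 = I² × R3 = (0.06433)² × 9.27 = 0.03836 W

38.4 mW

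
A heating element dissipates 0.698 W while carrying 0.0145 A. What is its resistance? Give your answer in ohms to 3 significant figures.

Inverting the appropriate power form: R = P / I².
R = 0.698 / (0.01450)² = 3320 Ω

3320 Ω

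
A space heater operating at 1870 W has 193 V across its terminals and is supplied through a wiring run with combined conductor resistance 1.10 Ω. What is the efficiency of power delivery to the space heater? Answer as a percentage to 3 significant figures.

94.8 %

I = P / V = 1870 / 193 = 9.689 A through the wiring run.
P_line = I² R_line = (9.689)² × 1.10 = 103.3 W
P_source = P_load + P_line = 1870 + 103.3 = 1973 W
η = P_load / P_source = 1870 / 1973 = 0.9477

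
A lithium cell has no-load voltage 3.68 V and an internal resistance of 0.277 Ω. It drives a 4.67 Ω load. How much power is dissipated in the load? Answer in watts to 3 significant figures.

2.58 W

Load and internal resistance form a series loop — compute the loop current, then the load power via I²R.
I = ε / (r + R) = 3.68 / (0.277 + 4.67) = 0.7439 A
P_load = I² R = (0.7439)² × 4.67 = 2.584 W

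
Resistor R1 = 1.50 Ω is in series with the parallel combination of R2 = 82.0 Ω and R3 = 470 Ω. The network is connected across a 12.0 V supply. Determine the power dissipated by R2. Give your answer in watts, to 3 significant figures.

First combine the parallel branches into one equivalent R_p, then R1 + R_p is a series pair.
R_p = (82.0×470)/(82.0+470) = 69.82 Ω
R_total = 1.50 + 69.82 = 71.32 Ω
I = V / R_total = 12.0 / 71.32 = 0.1683 A
Voltage across the parallel pair: V_p = I × R_p = 0.1683 × 69.82 = 11.75 V
R2 sees V_p directly, so P = V_p² / R2.
P_R2 = (11.75)² / 82.0 = 1.683 W

1.68 W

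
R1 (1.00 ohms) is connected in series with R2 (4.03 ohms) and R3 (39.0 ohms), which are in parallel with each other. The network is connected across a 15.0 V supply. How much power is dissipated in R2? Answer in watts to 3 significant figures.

Reduce the parallel pair to R_p first; the network is then a simple series string.
R_p = (4.03×39.0)/(4.03+39.0) = 3.653 Ω
R_total = 1.00 + 3.653 = 4.653 Ω
I = V / R_total = 15.0 / 4.653 = 3.224 A
Voltage across the parallel pair: V_p = I × R_p = 3.224 × 3.653 = 11.78 V
R2 sees V_p directly, so P = V_p² / R2.
P_R2 = (11.78)² / 4.03 = 34.41 W

34.4 W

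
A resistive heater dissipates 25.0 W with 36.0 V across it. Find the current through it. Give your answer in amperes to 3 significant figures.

0.694 A

From P = V I = I²R = V²/R, with the two given quantities we get I = P / V.
I = 25.0 / 36.0 = 0.6944 A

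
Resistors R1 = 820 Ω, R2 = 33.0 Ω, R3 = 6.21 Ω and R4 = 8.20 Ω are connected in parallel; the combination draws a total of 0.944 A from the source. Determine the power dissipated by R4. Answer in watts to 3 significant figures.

We need the common branch voltage; get it from I_total × R_eq, then P = V²/R for the branch.
1/R_eq = 1/820 + 1/33.0 + 1/6.21 + 1/8.20 ⇒ R_eq = 3.180 Ω
V = I_total × R_eq = 0.9440 × 3.180 = 3.002 V
P_R4 = V² / R4 = (3.002)² / 8.20 = 1.099 W

1.10 W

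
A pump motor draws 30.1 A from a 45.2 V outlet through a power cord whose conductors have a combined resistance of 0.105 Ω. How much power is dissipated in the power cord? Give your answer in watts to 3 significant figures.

95.1 W

The power cord and load are in series, so the same current flows in both; the loss is I²R_line.
The power cord carries the full 30.1 A.
P_line = I² R_line = (30.10)² × 0.105 = 95.13 W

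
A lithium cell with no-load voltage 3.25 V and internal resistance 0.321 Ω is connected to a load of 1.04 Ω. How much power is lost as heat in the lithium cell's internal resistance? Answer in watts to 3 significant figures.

Internal loss is I²r, with I set by the total series resistance r+R.
I = ε / (r + R) = 3.25 / (0.321 + 1.04) = 2.388 A
P_int = I² r = (2.388)² × 0.321 = 1.830 W

1.83 W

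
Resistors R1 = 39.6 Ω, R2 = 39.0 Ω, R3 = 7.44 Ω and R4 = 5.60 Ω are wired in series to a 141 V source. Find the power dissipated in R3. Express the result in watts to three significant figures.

Every series element carries the same I. Get I from the total resistance, then P = I² × R3.
R_total = 39.6 + 39.0 + 7.44 + 5.60 = 91.64 Ω
I = V / R_total = 141 / 91.64 = 1.539 A
P_R3 = I² × R3 = (1.539)² × 7.44 = 17.61 W

17.6 W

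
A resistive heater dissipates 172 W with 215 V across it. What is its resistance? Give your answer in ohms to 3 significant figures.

269 Ω

Inverting the appropriate power form: R = V² / P.
R = (215)² / 172 = 268.8 Ω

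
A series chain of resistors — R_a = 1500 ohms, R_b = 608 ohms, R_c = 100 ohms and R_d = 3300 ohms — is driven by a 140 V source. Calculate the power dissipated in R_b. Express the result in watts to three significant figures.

0.393 W

Since the resistors are in series they all carry the loop current I = V/R_total; the power in any one is I²R.
R_total = 1500 + 608 + 100 + 3300 = 5508 Ω
I = V / R_total = 140 / 5508 = 0.02542 A
P_R_b = I² × R_b = (0.02542)² × 608 = 0.3928 W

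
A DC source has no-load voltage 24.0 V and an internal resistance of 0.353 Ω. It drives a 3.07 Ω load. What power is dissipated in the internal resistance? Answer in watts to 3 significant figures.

17.4 W

Internal loss is I²r, with I set by the total series resistance r+R.
I = ε / (r + R) = 24.0 / (0.353 + 3.07) = 7.011 A
P_int = I² r = (7.011)² × 0.353 = 17.35 W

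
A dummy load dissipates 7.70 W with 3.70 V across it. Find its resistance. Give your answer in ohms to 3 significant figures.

1.78 Ω

Inverting the appropriate power form: R = V² / P.
R = (3.70)² / 7.70 = 1.778 Ω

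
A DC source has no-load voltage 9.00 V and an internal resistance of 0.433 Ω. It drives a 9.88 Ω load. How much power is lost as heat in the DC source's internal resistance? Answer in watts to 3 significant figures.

Internal loss is I²r, with I set by the total series resistance r+R.
I = ε / (r + R) = 9.00 / (0.433 + 9.88) = 0.8727 A
P_int = I² r = (0.8727)² × 0.433 = 0.3298 W

0.330 W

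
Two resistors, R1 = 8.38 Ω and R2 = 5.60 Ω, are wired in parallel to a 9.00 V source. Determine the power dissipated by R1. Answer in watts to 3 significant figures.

R1 sits directly across the source, so P = V²/R with V = 9.00 V.
P_R1 = V² / R1 = (9.00)² / 8.38 Ω = 9.666 W

9.67 W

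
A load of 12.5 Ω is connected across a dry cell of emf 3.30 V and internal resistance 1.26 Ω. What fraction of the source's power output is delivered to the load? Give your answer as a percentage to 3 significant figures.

η = P_load/(P_load+P_int) = I²R/(I²R+I²r) = R/(R+r) — the I² cancels for series elements.
η = R / (R + r) = 12.5 / (12.5 + 1.26) = 0.9084

90.8 %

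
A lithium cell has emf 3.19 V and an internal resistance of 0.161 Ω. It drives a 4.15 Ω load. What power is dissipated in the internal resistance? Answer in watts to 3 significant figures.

r is in series with the load, so it carries the full circuit current — the loss in it is I²r.
I = ε / (r + R) = 3.19 / (0.161 + 4.15) = 0.7400 A
P_int = I² r = (0.7400)² × 0.161 = 0.08816 W

0.0882 W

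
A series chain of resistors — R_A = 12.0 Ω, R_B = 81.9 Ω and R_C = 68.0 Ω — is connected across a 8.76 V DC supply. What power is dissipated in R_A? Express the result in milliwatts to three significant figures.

The current is common to all series resistors; compute it, then apply P = I²R for the target.
R_total = 12.0 + 81.9 + 68.0 = 161.9 Ω
I = V / R_total = 8.76 / 161.9 = 0.05411 A
P_R_A = I² × R_A = (0.05411)² × 12.0 = 0.03513 W

35.1 mW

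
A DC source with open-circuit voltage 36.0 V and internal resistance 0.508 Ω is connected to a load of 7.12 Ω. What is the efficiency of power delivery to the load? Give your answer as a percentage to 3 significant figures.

93.3 %

η = P_load/(P_load+P_int) = I²R/(I²R+I²r) = R/(R+r) — the I² cancels for series elements.
η = R / (R + r) = 7.12 / (7.12 + 0.508) = 0.9334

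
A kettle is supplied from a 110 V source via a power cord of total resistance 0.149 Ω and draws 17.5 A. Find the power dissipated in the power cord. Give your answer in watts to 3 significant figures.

Only the current and the line resistance are needed for the I²R loss.
The power cord carries the full 17.5 A.
P_line = I² R_line = (17.50)² × 0.149 = 45.63 W

45.6 W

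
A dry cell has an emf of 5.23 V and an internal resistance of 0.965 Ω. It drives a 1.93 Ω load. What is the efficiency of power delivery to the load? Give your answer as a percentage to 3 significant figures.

66.7 %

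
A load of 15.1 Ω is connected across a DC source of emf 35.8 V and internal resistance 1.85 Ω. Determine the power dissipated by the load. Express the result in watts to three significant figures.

The internal resistance and the load are in series, so the same I flows through both; get I from ε/(r+R), then I²R for the load.
I = ε / (r + R) = 35.8 / (1.85 + 15.1) = 2.112 A
P_load = I² R = (2.112)² × 15.1 = 67.36 W

67.4 W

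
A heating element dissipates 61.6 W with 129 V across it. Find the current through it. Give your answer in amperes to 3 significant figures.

0.478 A

The two known quantities fix the third via I = P / V.
I = 61.6 / 129 = 0.4775 A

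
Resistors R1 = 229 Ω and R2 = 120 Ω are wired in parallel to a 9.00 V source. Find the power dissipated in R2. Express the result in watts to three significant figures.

Each parallel branch sees the full supply voltage, so P = V²/R applies directly to the target branch.
P_R2 = V² / R2 = (9.00)² / 120 Ω = 0.6750 W

0.675 W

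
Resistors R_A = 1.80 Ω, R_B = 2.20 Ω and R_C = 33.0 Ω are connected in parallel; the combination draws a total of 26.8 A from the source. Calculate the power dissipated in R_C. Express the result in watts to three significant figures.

20.1 W

We need the common branch voltage; get it from I_total × R_eq, then P = V²/R for the branch.
1/R_eq = 1/1.80 + 1/2.20 + 1/33.0 ⇒ R_eq = 0.9612 Ω
V = I_total × R_eq = 26.80 × 0.9612 = 25.76 V
P_R_C = V² / R_C = (25.76)² / 33.0 = 20.11 W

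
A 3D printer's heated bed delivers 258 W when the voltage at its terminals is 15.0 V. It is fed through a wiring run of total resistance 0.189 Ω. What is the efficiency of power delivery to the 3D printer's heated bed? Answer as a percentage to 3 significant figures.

I = P / V = 258 / 15.0 = 17.20 A through the wiring run.
P_line = I² R_line = (17.20)² × 0.189 = 55.91 W
P_source = P_load + P_line = 258.0 + 55.91 = 313.9 W
η = P_load / P_source = 258.0 / 313.9 = 0.8219

82.2 %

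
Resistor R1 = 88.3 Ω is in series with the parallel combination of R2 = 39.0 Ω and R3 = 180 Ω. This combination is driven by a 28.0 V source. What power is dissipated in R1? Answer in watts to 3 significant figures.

4.78 W

First combine the parallel branches into one equivalent R_p, then R1 + R_p is a series pair.
R_p = (39.0×180)/(39.0+180) = 32.05 Ω
R_total = 88.3 + 32.05 = 120.4 Ω
I = V / R_total = 28.0 / 120.4 = 0.2326 A
The full supply current passes through R1: P = I²R.
P_R1 = (0.2326)² × 88.3 = 4.779 W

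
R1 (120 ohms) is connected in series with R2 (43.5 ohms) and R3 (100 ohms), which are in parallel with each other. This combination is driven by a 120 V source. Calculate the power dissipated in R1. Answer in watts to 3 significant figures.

76.5 W

Replace R2 and R3 with their parallel equivalent so the circuit becomes R1 in series with R_p.
R_p = (43.5×100)/(43.5+100) = 30.31 Ω
R_total = 120 + 30.31 = 150.3 Ω
I = V / R_total = 120 / 150.3 = 0.7983 A
All the current flows through R1; use P = I²R.
P_R1 = (0.7983)² × 120 = 76.48 W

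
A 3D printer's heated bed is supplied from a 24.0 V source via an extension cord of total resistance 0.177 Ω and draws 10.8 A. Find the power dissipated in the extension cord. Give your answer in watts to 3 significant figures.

20.6 W

Line loss is just I²R for the cable — we know both I and R_line directly.
The extension cord carries the full 10.8 A.
P_line = I² R_line = (10.80)² × 0.177 = 20.65 W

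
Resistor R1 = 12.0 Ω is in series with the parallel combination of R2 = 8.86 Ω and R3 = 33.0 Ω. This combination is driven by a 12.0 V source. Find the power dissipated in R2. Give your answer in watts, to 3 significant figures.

Reduce the parallel pair to R_p first; the network is then a simple series string.
R_p = (8.86×33.0)/(8.86+33.0) = 6.985 Ω
R_total = 12.0 + 6.985 = 18.98 Ω
I = V / R_total = 12.0 / 18.98 = 0.6321 A
Voltage across the parallel pair: V_p = I × R_p = 0.6321 × 6.985 = 4.415 V
With V_p across R2, its power is V_p²/R2.
P_R2 = (4.415)² / 8.86 = 2.200 W

2.20 W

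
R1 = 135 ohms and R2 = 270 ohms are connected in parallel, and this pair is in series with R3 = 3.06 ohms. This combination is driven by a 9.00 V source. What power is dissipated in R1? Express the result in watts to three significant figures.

0.561 W

First find R_p for the parallel pair, then treat R_p + R3 as a series loop.
R_p = (135×270)/(135+270) = 90.00 Ω
R_total = R_p + 3.06 = 90.00 + 3.06 = 93.06 Ω
I = V / R_total = 9.00 / 93.06 = 0.09671 A
Voltage across the parallel pair: V_p = I × R_p = 0.09671 × 90.00 = 8.704 V
R1 sits across V_p; its power is V_p²/R.
P_R1 = (8.704)² / 135 = 0.5612 W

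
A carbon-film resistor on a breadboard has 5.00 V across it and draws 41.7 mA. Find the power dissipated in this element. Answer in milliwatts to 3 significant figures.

Since both terminal voltage and current are stated, P = V I gives the power in one step.
P = 5.00 V × 0.04170 A = 0.2085 W

209 mW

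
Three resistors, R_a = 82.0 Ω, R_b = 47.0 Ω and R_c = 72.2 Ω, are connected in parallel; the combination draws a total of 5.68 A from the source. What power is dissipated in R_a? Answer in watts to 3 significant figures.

176 W

Parallel branches share V, not I — compute V via R_eq, then use V²/R for the target branch.
1/R_eq = 1/82.0 + 1/47.0 + 1/72.2 ⇒ R_eq = 21.13 Ω
V = I_total × R_eq = 5.680 × 21.13 = 120.0 V
P_R_a = V² / R_a = (120.0)² / 82.0 = 175.7 W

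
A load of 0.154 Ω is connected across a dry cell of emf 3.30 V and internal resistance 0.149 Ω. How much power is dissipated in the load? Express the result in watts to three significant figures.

The internal resistance and the load are in series, so the same I flows through both; get I from ε/(r+R), then I²R for the load.
I = ε / (r + R) = 3.30 / (0.149 + 0.154) = 10.89 A
P_load = I² R = (10.89)² × 0.154 = 18.27 W

18.3 W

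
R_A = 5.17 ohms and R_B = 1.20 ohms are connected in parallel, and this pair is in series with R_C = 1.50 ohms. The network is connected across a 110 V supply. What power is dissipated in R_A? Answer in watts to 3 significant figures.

363 W

Collapse the R_A‖R_B pair into one equivalent R_p; then R_p and R_C form a series string.
R_p = (5.17×1.20)/(5.17+1.20) = 0.9739 Ω
R_total = R_p + 1.50 = 0.9739 + 1.50 = 2.474 Ω
I = V / R_total = 110 / 2.474 = 44.46 A
Voltage across the parallel pair: V_p = I × R_p = 44.46 × 0.9739 = 43.30 V
R_A has V_p across it, so P = V_p²/R_A.
P_R_A = (43.30)² / 5.17 = 362.7 W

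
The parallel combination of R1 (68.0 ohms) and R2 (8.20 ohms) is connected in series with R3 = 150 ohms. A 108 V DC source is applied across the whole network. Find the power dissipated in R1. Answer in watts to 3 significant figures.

Collapse the R1‖R2 pair into one equivalent R_p; then R_p and R3 form a series string.
R_p = (68.0×8.20)/(68.0+8.20) = 7.318 Ω
R_total = R_p + 150 = 7.318 + 150 = 157.3 Ω
I = V / R_total = 108 / 157.3 = 0.6865 A
Voltage across the parallel pair: V_p = I × R_p = 0.6865 × 7.318 = 5.024 V
R1 has V_p across it, so P = V_p²/R1.
P_R1 = (5.024)² / 68.0 = 0.3711 W

0.371 W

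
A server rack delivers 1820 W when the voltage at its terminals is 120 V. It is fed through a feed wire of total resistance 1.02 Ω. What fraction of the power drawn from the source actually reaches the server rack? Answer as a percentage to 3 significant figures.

88.6 %

I = P / V = 1820 / 120 = 15.17 A through the feed wire.
P_line = I² R_line = (15.17)² × 1.02 = 234.6 W
P_source = P_load + P_line = 1820 + 234.6 = 2055 W
η = P_load / P_source = 1820 / 2055 = 0.8858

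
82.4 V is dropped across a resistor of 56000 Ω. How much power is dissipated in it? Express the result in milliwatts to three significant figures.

121 mW

With V across and R both known, P = V²/R gives the dissipation directly.
P = (82.4 V)² / 56000 Ω = 0.1212 W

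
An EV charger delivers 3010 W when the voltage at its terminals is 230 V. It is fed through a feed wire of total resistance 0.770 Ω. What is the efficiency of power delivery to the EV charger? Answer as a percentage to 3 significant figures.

95.8 %

I = P / V = 3010 / 230 = 13.09 A through the feed wire.
P_line = I² R_line = (13.09)² × 0.770 = 131.9 W
P_source = P_load + P_line = 3010 + 131.9 = 3142 W
η = P_load / P_source = 3010 / 3142 = 0.9580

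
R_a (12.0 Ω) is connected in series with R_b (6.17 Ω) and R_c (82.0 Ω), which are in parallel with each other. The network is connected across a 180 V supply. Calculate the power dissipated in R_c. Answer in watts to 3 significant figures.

Collapse R_b‖R_c to a single equivalent, reducing the network to two series elements.
R_p = (6.17×82.0)/(6.17+82.0) = 5.738 Ω
R_total = 12.0 + 5.738 = 17.74 Ω
I = V / R_total = 180 / 17.74 = 10.15 A
Voltage across the parallel pair: V_p = I × R_p = 10.15 × 5.738 = 58.23 V
R_c is across V_p, so use P = V²/R for that branch.
P_R_c = (58.23)² / 82.0 = 41.35 W

41.3 W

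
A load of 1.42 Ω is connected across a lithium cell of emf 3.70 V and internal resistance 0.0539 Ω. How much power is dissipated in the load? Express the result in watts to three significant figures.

8.95 W

Load and internal resistance form a series loop — compute the loop current, then the load power via I²R.
I = ε / (r + R) = 3.70 / (0.0539 + 1.42) = 2.510 A
P_load = I² R = (2.510)² × 1.42 = 8.949 W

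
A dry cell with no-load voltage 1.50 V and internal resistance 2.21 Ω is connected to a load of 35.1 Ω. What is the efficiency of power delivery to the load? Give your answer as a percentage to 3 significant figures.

Efficiency is P_load / P_total. With a series r and R sharing the same I, P = I²R for each, so η = R/(R+r).
η = R / (R + r) = 35.1 / (35.1 + 2.21) = 0.9408

94.1 %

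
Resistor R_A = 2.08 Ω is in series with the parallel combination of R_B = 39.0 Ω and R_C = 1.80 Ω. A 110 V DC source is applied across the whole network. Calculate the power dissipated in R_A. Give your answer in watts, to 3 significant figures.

1740 W

Reduce the parallel pair to R_p first; the network is then a simple series string.
R_p = (39.0×1.80)/(39.0+1.80) = 1.721 Ω
R_total = 2.08 + 1.721 = 3.801 Ω
I = V / R_total = 110 / 3.801 = 28.94 A
All the current flows through R_A; use P = I²R.
P_R_A = (28.94)² × 2.08 = 1742 W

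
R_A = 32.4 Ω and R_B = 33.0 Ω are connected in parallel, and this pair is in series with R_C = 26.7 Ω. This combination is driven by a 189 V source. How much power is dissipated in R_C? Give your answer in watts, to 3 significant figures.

515 W

First find R_p for the parallel pair, then treat R_p + R_C as a series loop.
R_p = (32.4×33.0)/(32.4+33.0) = 16.35 Ω
R_total = R_p + 26.7 = 16.35 + 26.7 = 43.05 Ω
I = V / R_total = 189 / 43.05 = 4.390 A
All the supply current flows through R_C; use P = I²R_C.
P_R_C = (4.390)² × 26.7 = 514.7 W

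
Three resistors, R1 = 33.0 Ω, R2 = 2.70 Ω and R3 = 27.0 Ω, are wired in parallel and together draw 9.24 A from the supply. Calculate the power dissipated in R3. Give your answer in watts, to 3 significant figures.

16.5 W

The branches share the same voltage, but only the total current is given — find V from the equivalent resistance first.
1/R_eq = 1/33.0 + 1/2.70 + 1/27.0 ⇒ R_eq = 2.285 Ω
V = I_total × R_eq = 9.240 × 2.285 = 21.11 V
P_R3 = V² / R3 = (21.11)² / 27.0 = 16.50 W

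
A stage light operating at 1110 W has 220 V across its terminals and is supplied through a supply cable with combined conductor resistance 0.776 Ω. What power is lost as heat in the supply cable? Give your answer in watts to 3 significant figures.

19.8 W

Line loss is just I²R for the cable — we know both I and R_line directly.
I = P / V = 1110 / 220 = 5.045 A through the supply cable.
P_line = I² R_line = (5.045)² × 0.776 = 19.75 W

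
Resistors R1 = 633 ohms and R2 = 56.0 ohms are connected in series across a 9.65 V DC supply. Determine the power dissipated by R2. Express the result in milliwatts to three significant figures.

Every series element carries the same I. Get I from the total resistance, then P = I² × R2.
R_total = 633 + 56.0 = 689.0 Ω
I = V / R_total = 9.65 / 689.0 = 0.01401 A
P_R2 = I² × R2 = (0.01401)² × 56.0 = 0.01099 W

11.0 mW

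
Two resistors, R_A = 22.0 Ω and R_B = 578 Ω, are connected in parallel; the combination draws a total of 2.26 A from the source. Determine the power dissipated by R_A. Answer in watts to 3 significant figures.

The branches share the same voltage, but only the total current is given — find V from the equivalent resistance first.
1/R_eq = 1/22.0 + 1/578 ⇒ R_eq = 21.19 Ω
V = I_total × R_eq = 2.260 × 21.19 = 47.90 V
P_R_A = V² / R_A = (47.90)² / 22.0 = 104.3 W

104 W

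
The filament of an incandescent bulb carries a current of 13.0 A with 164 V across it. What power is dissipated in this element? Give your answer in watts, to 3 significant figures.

2130 W

V and I are known directly — P = V I, no intermediate step needed.
P = 164 V × 13.00 A = 2132 W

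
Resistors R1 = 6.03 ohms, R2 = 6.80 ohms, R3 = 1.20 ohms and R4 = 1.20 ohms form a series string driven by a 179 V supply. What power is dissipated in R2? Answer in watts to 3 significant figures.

In a series string the same current flows through every resistor — find that current, then P = I²R for the one we want.
R_total = 6.03 + 6.80 + 1.20 + 1.20 = 15.23 Ω
I = V / R_total = 179 / 15.23 = 11.75 A
P_R2 = I² × R2 = (11.75)² × 6.80 = 939.3 W

939 W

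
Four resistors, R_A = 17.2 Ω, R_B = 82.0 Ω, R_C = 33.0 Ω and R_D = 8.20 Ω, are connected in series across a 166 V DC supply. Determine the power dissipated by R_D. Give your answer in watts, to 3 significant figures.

11.5 W

The current is common to all series resistors; compute it, then apply P = I²R for the target.
R_total = 17.2 + 82.0 + 33.0 + 8.20 = 140.4 Ω
I = V / R_total = 166 / 140.4 = 1.182 A
P_R_D = I² × R_D = (1.182)² × 8.20 = 11.46 W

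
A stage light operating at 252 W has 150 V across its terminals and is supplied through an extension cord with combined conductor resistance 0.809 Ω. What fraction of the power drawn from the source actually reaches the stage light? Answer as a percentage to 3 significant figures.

99.1 %

I = P / V = 252 / 150 = 1.680 A through the extension cord.
P_line = I² R_line = (1.680)² × 0.809 = 2.283 W
P_source = P_load + P_line = 252.0 + 2.283 = 254.3 W
η = P_load / P_source = 252.0 / 254.3 = 0.9910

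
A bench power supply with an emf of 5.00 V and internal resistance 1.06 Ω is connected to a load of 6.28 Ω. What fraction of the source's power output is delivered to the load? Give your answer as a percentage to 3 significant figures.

Efficiency is P_load / P_total. With a series r and R sharing the same I, P = I²R for each, so η = R/(R+r).
η = R / (R + r) = 6.28 / (6.28 + 1.06) = 0.8556

85.6 %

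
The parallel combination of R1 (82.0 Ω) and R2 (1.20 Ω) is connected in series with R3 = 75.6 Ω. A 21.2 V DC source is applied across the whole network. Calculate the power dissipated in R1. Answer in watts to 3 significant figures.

Combine R1 and R2 into their parallel equivalent first, reducing the network to two series resistors.
R_p = (82.0×1.20)/(82.0+1.20) = 1.183 Ω
R_total = R_p + 75.6 = 1.183 + 75.6 = 76.78 Ω
I = V / R_total = 21.2 / 76.78 = 0.2761 A
Voltage across the parallel pair: V_p = I × R_p = 0.2761 × 1.183 = 0.3265 V
Use P = V²/R for R1 with V = V_p.
P_R1 = (0.3265)² / 82.0 = 0.001300 W

0.00130 W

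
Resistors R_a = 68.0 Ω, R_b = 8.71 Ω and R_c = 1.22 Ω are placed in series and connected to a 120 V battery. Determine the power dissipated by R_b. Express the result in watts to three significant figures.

Series elements share the same current, so find I first, then use P = I²R.
R_total = 68.0 + 8.71 + 1.22 = 77.93 Ω
I = V / R_total = 120 / 77.93 = 1.540 A
P_R_b = I² × R_b = (1.540)² × 8.71 = 20.65 W

20.7 W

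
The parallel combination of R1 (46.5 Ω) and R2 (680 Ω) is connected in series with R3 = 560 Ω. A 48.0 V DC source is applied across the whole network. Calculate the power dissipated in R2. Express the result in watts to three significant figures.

Reduce the parallel combination to a single R_p; the circuit then becomes R_p in series with the remaining resistor.
R_p = (46.5×680)/(46.5+680) = 43.52 Ω
R_total = R_p + 560 = 43.52 + 560 = 603.5 Ω
I = V / R_total = 48.0 / 603.5 = 0.07953 A
Voltage across the parallel pair: V_p = I × R_p = 0.07953 × 43.52 = 3.462 V
R2 sits across V_p; its power is V_p²/R.
P_R2 = (3.462)² / 680 = 0.01762 W

0.0176 W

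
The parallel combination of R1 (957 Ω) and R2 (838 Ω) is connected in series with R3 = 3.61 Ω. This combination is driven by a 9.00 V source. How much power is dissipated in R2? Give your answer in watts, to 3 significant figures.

First find R_p for the parallel pair, then treat R_p + R3 as a series loop.
R_p = (957×838)/(957+838) = 446.8 Ω
R_total = R_p + 3.61 = 446.8 + 3.61 = 450.4 Ω
I = V / R_total = 9.00 / 450.4 = 0.01998 A
Voltage across the parallel pair: V_p = I × R_p = 0.01998 × 446.8 = 8.928 V
R2 sits across V_p; its power is V_p²/R.
P_R2 = (8.928)² / 838 = 0.09512 W

0.0951 W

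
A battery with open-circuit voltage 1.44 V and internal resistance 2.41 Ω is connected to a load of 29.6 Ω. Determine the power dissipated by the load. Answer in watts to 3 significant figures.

0.0599 W

With r and R in series, I = ε/(r+R); the load dissipates I²R.
I = ε / (r + R) = 1.44 / (2.41 + 29.6) = 0.04499 A
P_load = I² R = (0.04499)² × 29.6 = 0.05990 W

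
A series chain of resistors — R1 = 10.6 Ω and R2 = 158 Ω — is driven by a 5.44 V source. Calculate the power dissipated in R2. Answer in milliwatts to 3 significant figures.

164 mW

In a series string the same current flows through every resistor — find that current, then P = I²R for the one we want.
R_total = 10.6 + 158 = 168.6 Ω
I = V / R_total = 5.44 / 168.6 = 0.03227 A
P_R2 = I² × R2 = (0.03227)² × 158 = 0.1645 W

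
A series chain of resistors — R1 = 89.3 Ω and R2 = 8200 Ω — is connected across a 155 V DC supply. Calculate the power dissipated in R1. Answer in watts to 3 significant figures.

The current is common to all series resistors; compute it, then apply P = I²R for the target.
R_total = 89.3 + 8200 = 8289 Ω
I = V / R_total = 155 / 8289 = 0.01870 A
P_R1 = I² × R1 = (0.01870)² × 89.3 = 0.03122 W

0.0312 W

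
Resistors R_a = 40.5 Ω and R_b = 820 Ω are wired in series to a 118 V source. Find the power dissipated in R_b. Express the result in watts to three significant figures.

Since the resistors are in series they all carry the loop current I = V/R_total; the power in any one is I²R.
R_total = 40.5 + 820 = 860.5 Ω
I = V / R_total = 118 / 860.5 = 0.1371 A
P_R_b = I² × R_b = (0.1371)² × 820 = 15.42 W

15.4 W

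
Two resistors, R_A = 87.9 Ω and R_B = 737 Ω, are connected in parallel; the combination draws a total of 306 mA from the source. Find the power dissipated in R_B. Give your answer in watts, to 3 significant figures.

0.784 W

Parallel branches share V, not I — compute V via R_eq, then use V²/R for the target branch.
1/R_eq = 1/87.9 + 1/737 ⇒ R_eq = 78.53 Ω
V = I_total × R_eq = 0.3060 × 78.53 = 24.03 V
P_R_B = V² / R_B = (24.03)² / 737 = 0.7836 W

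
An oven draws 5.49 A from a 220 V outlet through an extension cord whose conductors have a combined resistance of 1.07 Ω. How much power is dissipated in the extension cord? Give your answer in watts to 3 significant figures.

32.2 W

The extension cord is a series resistance carrying the load current; its dissipation is I²R_line.
The extension cord carries the full 5.49 A.
P_line = I² R_line = (5.490)² × 1.07 = 32.25 W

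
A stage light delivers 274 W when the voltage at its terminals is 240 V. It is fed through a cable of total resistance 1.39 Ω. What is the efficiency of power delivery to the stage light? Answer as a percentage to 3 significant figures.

99.3 %

I = P / V = 274 / 240 = 1.142 A through the cable.
P_line = I² R_line = (1.142)² × 1.39 = 1.812 W
P_source = P_load + P_line = 274.0 + 1.812 = 275.8 W
η = P_load / P_source = 274.0 / 275.8 = 0.9934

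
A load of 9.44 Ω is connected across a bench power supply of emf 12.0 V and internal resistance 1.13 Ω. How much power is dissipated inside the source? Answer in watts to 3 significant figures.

1.46 W

Internal loss is I²r, with I set by the total series resistance r+R.
I = ε / (r + R) = 12.0 / (1.13 + 9.44) = 1.135 A
P_int = I² r = (1.135)² × 1.13 = 1.456 W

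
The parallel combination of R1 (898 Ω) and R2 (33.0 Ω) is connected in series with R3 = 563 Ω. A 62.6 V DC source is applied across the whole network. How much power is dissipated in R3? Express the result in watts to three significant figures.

6.24 W

Collapse the R1‖R2 pair into one equivalent R_p; then R_p and R3 form a series string.
R_p = (898×33.0)/(898+33.0) = 31.83 Ω
R_total = R_p + 563 = 31.83 + 563 = 594.8 Ω
I = V / R_total = 62.6 / 594.8 = 0.1052 A
All the supply current flows through R3; use P = I²R3.
P_R3 = (0.1052)² × 563 = 6.235 W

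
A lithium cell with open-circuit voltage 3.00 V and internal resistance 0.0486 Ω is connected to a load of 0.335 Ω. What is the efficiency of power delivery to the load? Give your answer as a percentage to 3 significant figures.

87.3 %

The source delivers εI, of which I²R reaches the load and I²r is lost; since I is common, η = R/(R+r).
η = R / (R + r) = 0.335 / (0.335 + 0.0486) = 0.8733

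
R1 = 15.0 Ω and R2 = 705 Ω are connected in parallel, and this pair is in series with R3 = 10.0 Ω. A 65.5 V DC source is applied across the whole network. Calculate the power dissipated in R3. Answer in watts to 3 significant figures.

Collapse the R1‖R2 pair into one equivalent R_p; then R_p and R3 form a series string.
R_p = (15.0×705)/(15.0+705) = 14.69 Ω
R_total = R_p + 10.0 = 14.69 + 10.0 = 24.69 Ω
I = V / R_total = 65.5 / 24.69 = 2.653 A
All the supply current flows through R3; use P = I²R3.
P_R3 = (2.653)² × 10.0 = 70.39 W

70.4 W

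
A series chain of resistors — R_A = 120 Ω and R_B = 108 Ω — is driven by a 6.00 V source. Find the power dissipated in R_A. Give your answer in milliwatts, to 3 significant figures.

Every series element carries the same I. Get I from the total resistance, then P = I² × R_A.
R_total = 120 + 108 = 228.0 Ω
I = V / R_total = 6.00 / 228.0 = 0.02632 A
P_R_A = I² × R_A = (0.02632)² × 120 = 0.08310 W

83.1 mW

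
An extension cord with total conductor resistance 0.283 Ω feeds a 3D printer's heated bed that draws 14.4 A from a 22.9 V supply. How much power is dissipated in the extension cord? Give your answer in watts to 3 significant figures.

Only the current and the line resistance are needed for the I²R loss.
The extension cord carries the full 14.4 A.
P_line = I² R_line = (14.40)² × 0.283 = 58.68 W

58.7 W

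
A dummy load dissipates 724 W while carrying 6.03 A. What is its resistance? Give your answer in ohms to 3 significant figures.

19.9 Ω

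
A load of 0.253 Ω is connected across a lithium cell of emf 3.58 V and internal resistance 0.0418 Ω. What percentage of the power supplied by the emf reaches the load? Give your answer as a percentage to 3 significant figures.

85.8 %

Efficiency is P_load / P_total. With a series r and R sharing the same I, P = I²R for each, so η = R/(R+r).
η = R / (R + r) = 0.253 / (0.253 + 0.0418) = 0.8582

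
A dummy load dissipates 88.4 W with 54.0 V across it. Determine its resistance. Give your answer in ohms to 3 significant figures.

33.0 Ω

From P = V I = I²R = V²/R, with the two given quantities we get R = V² / P.
R = (54.0)² / 88.4 = 32.99 Ω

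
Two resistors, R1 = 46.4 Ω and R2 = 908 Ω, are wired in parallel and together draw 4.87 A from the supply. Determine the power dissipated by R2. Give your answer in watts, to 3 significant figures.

We need the common branch voltage; get it from I_total × R_eq, then P = V²/R for the branch.
1/R_eq = 1/46.4 + 1/908 ⇒ R_eq = 44.14 Ω
V = I_total × R_eq = 4.870 × 44.14 = 215.0 V
P_R2 = V² / R2 = (215.0)² / 908 = 50.90 W

50.9 W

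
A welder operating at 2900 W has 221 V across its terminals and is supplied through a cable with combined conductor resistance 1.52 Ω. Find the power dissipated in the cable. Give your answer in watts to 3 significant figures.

262 W

Only the current and the line resistance are needed for the I²R loss.
I = P / V = 2900 / 221 = 13.12 A through the cable.
P_line = I² R_line = (13.12)² × 1.52 = 261.7 W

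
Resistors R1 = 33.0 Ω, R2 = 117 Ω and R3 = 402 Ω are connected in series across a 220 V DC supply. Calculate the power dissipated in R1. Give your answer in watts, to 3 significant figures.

In a series string the same current flows through every resistor — find that current, then P = I²R for the one we want.
R_total = 33.0 + 117 + 402 = 552.0 Ω
I = V / R_total = 220 / 552.0 = 0.3986 A
P_R1 = I² × R1 = (0.3986)² × 33.0 = 5.242 W

5.24 W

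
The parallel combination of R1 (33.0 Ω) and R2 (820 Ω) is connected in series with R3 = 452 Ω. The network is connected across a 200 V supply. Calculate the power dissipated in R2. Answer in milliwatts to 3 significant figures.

210 mW

Collapse the R1‖R2 pair into one equivalent R_p; then R_p and R3 form a series string.
R_p = (33.0×820)/(33.0+820) = 31.72 Ω
R_total = R_p + 452 = 31.72 + 452 = 483.7 Ω
I = V / R_total = 200 / 483.7 = 0.4135 A
Voltage across the parallel pair: V_p = I × R_p = 0.4135 × 31.72 = 13.12 V
R2 has V_p across it, so P = V_p²/R2.
P_R2 = (13.12)² / 820 = 0.2098 W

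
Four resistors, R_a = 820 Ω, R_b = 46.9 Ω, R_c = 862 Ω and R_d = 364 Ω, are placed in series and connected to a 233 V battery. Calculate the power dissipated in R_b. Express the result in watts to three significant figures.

0.581 W

Series elements share the same current, so find I first, then use P = I²R.
R_total = 820 + 46.9 + 862 + 364 = 2093 Ω
I = V / R_total = 233 / 2093 = 0.1113 A
P_R_b = I² × R_b = (0.1113)² × 46.9 = 0.5813 W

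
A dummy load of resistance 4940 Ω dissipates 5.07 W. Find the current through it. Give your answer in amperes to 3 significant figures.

0.0320 A

Inverting the appropriate power form: I = √(P / R).
I = √(5.07 / 4940) = 0.03204 A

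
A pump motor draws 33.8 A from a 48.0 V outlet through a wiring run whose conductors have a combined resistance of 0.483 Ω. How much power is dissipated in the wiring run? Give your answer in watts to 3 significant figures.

552 W

The wiring run and load are in series, so the same current flows in both; the loss is I²R_line.
The wiring run carries the full 33.8 A.
P_line = I² R_line = (33.80)² × 0.483 = 551.8 W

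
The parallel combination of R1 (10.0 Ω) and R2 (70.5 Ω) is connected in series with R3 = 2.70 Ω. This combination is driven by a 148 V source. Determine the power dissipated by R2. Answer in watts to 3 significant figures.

Reduce the parallel combination to a single R_p; the circuit then becomes R_p in series with the remaining resistor.
R_p = (10.0×70.5)/(10.0+70.5) = 8.758 Ω
R_total = R_p + 2.70 = 8.758 + 2.70 = 11.46 Ω
I = V / R_total = 148 / 11.46 = 12.92 A
Voltage across the parallel pair: V_p = I × R_p = 12.92 × 8.758 = 113.1 V
Use P = V²/R for R2 with V = V_p.
P_R2 = (113.1)² / 70.5 = 181.5 W

182 W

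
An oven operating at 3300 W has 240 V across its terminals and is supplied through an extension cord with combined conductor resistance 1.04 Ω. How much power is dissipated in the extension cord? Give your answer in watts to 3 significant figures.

The extension cord and load are in series, so the same current flows in both; the loss is I²R_line.
I = P / V = 3300 / 240 = 13.75 A through the extension cord.
P_line = I² R_line = (13.75)² × 1.04 = 196.6 W

197 W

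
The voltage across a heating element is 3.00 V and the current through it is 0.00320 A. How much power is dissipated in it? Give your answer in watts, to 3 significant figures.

V and I are known directly — P = V I, no intermediate step needed.
P = 3.00 V × 0.003200 A = 0.009600 W

0.00960 W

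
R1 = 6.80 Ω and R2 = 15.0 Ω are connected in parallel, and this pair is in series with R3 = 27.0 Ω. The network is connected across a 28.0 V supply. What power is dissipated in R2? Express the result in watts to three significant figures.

Combine R1 and R2 into their parallel equivalent first, reducing the network to two series resistors.
R_p = (6.80×15.0)/(6.80+15.0) = 4.679 Ω
R_total = R_p + 27.0 = 4.679 + 27.0 = 31.68 Ω
I = V / R_total = 28.0 / 31.68 = 0.8839 A
Voltage across the parallel pair: V_p = I × R_p = 0.8839 × 4.679 = 4.136 V
R2 sits across V_p; its power is V_p²/R.
P_R2 = (4.136)² / 15.0 = 1.140 W

1.14 W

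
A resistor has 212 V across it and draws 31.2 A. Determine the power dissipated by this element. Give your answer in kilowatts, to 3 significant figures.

Since both terminal voltage and current are stated, P = V I gives the power in one step.
P = 212 V × 31.20 A = 6614 W

6.61 kW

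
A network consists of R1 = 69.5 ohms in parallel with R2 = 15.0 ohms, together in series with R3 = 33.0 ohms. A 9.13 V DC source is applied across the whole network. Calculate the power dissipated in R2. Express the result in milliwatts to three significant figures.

412 mW

First find R_p for the parallel pair, then treat R_p + R3 as a series loop.
R_p = (69.5×15.0)/(69.5+15.0) = 12.34 Ω
R_total = R_p + 33.0 = 12.34 + 33.0 = 45.34 Ω
I = V / R_total = 9.13 / 45.34 = 0.2014 A
Voltage across the parallel pair: V_p = I × R_p = 0.2014 × 12.34 = 2.484 V
R2 sits across V_p; its power is V_p²/R.
P_R2 = (2.484)² / 15.0 = 0.4115 W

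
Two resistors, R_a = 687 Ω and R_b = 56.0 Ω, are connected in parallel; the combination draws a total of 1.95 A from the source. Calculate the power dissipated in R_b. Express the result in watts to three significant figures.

182 W

Parallel branches share V, not I — compute V via R_eq, then use V²/R for the target branch.
1/R_eq = 1/687 + 1/56.0 ⇒ R_eq = 51.78 Ω
V = I_total × R_eq = 1.950 × 51.78 = 101.0 V
P_R_b = V² / R_b = (101.0)² / 56.0 = 182.1 W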